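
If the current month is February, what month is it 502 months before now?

April

502 mod 12 = 10 (since 41·12 = 492).
February − 10 months → April.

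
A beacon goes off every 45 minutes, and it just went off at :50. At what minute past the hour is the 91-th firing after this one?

91·45 = 4095.
4095 − 68·60 = 15, so 4095 ≡ 15 (mod 60).
(50 + 15) mod 60 = 5.

5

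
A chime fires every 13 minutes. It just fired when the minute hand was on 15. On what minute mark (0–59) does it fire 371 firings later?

371·13 = 4823.
4823 mod 60 = 23 (since 80·60 = 4800).
(15 + 23) mod 60 = 38.

38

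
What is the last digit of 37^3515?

3

The units digit of 37^n cycles with period 4: 7, 9, 3, 1, …
3515 mod 4 = 3, so the last digit matches 7^3 = 3.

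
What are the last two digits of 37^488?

21

By repeated squaring mod 100: 37^1≡37, 37^2≡69, 37^4≡61, 37^8≡21, 37^16≡41, 37^32≡81, 37^64≡61, 37^128≡21, 37^256≡41.
Since 488 = 8 + 32 + 64 + 128 + 256 in binary, 37^488 ≡ 21·81·61·21·41 ≡ 21 (mod 100).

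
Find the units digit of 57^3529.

Powers of 7 mod 10 repeat with period 4: 7, 9, 3, 1.
3529 leaves remainder 1 on division by 4, so 57^3529 ends in 7.

7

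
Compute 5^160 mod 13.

1

Successive squares of 5 mod 13: 5^1≡5, 5^2≡12, 5^4≡1, 5^8≡1, 5^16≡1, 5^32≡1, 5^64≡1, 5^128≡1.
160 = 32 + 128, so 5^160 ≡ 1·1 ≡ 1 (mod 13).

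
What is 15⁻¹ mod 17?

8

17 = 1·15 + 2
15 = 7·2 + 1
2 = 2·1 + 0
Back-substituting gives 15·8 ≡ 1 (mod 17).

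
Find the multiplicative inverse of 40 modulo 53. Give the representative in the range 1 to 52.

40·4 = 160 = 3·53 + 1, so 40⁻¹ ≡ 4 (mod 53).

4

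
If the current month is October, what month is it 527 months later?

September

527 = 43·12 + 11, so 527 mod 12 = 11.
October + 11 months → September.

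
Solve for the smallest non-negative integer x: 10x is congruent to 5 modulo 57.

29

10⁻¹ ≡ 40 (mod 57) because 10·40 = 400 = 7·57 + 1.
So x ≡ 40·5 = 200 ≡ 29 (mod 57).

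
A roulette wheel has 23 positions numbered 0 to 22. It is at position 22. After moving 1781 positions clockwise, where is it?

9

1781 mod 23 = 10 (since 77·23 = 1771).
(22 + 10) mod 23 = 9.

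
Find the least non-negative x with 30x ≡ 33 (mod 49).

6

The inverse of 30 mod 49 is 18 (since 30·18 = 540 ≡ 1).
So x ≡ 18·33 = 594 ≡ 6 (mod 49).
Check: 30·6 = 180 = 3·49 + 33.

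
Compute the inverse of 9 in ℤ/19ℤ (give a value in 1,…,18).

9·17 = 153 = 8·19 + 1, so 9⁻¹ ≡ 17 (mod 19).

17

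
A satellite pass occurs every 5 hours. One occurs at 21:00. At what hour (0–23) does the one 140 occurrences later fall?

140·5 = 700.
Dividing 700 by 24 gives quotient 29 and remainder 4.
(21 + 4) mod 24 = 1.

1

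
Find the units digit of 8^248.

Last digits of 8^n: 8, 4, 2, 6 (period 4).
248 leaves remainder 0 on division by 4, so 8^248 ends in 6.

6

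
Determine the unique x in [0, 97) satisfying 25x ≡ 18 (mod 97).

24

The inverse of 25 mod 97 is 66 (since 25·66 = 1650 ≡ 1).
So x ≡ 66·18 = 1188 ≡ 24 (mod 97).
Check: 25·24 = 600 = 6·97 + 18.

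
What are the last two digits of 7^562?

49

By repeated squaring mod 100: 7^1≡7, 7^2≡49, 7^4≡1, 7^8≡1, 7^16≡1, 7^32≡1, 7^64≡1, 7^128≡1, 7^256≡1, 7^512≡1.
562 = 2 + 16 + 32 + 512, so 7^562 ≡ 49·1·1·1 ≡ 49 (mod 100).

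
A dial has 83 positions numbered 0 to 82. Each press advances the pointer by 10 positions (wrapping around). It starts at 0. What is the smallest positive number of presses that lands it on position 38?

The inverse of 10 mod 83 is 25 (since 10·25 = 250 ≡ 1).
Multiplying both sides by 25: x ≡ 25·38 = 950 ≡ 37 (mod 83).
Check: 10·37 = 370 = 4·83 + 38.

37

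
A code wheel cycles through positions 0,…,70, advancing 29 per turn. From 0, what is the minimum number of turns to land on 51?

29⁻¹ ≡ 49 (mod 71) because 29·49 = 1421 = 20·71 + 1.
Multiplying both sides by 49: x ≡ 49·51 = 2499 ≡ 14 (mod 71).

14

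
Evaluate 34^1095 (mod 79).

41

By repeated squaring mod 79: 34^1≡34, 34^2≡50, 34^4≡51, 34^8≡73, 34^16≡36, 34^32≡32, 34^64≡76, 34^128≡9, 34^256≡2, 34^512≡4, 34^1024≡16.
1095 = 1 + 2 + 4 + 64 + 1024, so 34^1095 ≡ 34·50·51·76·16 ≡ 41 (mod 79).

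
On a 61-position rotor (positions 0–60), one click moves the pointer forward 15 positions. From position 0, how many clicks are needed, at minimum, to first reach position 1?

57

61 = 4·15 + 1
15 = 15·1 + 0
Back-substituting gives 15·57 ≡ 1 (mod 61).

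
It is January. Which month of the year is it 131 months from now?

December

131 − 10·12 = 11, so 131 ≡ 11 (mod 12).
January + 11 months → December.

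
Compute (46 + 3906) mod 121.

Dividing 3906 by 121 gives quotient 32 and remainder 34.
(46 + 34) mod 121 = 80.

80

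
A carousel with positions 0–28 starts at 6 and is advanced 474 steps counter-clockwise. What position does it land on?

25

474 mod 29 = 10 (since 16·29 = 464).
(6 − 10) mod 29 = 25.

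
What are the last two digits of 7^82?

49

By repeated squaring mod 100: 7^1≡7, 7^2≡49, 7^4≡1, 7^8≡1, 7^16≡1, 7^32≡1, 7^64≡1.
82 = 2 + 16 + 64, so 7^82 ≡ 49·1·1 ≡ 49 (mod 100).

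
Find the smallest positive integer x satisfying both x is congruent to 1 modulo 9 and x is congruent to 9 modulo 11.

Since 11·5 ≡ 1 (mod 9), take x = 9 + 11·((1−9)·5 mod 9) = 9 + 11·5 = 64.
Check: 64 mod 9 = 1, 64 mod 11 = 9.

64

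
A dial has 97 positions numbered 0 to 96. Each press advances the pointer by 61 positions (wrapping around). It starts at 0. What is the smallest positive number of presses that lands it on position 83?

61⁻¹ ≡ 35 (mod 97) because 61·35 = 2135 = 22·97 + 1.
Multiplying both sides by 35: x ≡ 35·83 = 2905 ≡ 92 (mod 97).

92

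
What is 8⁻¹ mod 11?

8·7 = 56 = 5·11 + 1, so 8⁻¹ ≡ 7 (mod 11).

7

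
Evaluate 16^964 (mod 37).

16

Successive squares of 16 mod 37: 16^1≡16, 16^2≡34, 16^4≡9, 16^8≡7, 16^16≡12, 16^32≡33, 16^64≡16, 16^128≡34, 16^256≡9, 16^512≡7.
Since 964 = 4 + 64 + 128 + 256 + 512 in binary, 16^964 ≡ 9·16·34·9·7 ≡ 16 (mod 37).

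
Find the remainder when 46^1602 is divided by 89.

Square-and-reduce mod 89: 46^1≡46, 46^2≡69, 46^4≡44, 46^8≡67, 46^16≡39, 46^32≡8, 46^64≡64, 46^128≡2, 46^256≡4, 46^512≡16, 46^1024≡78.
Since 1602 = 2 + 64 + 512 + 1024 in binary, 46^1602 ≡ 69·64·16·78 ≡ 21 (mod 89).

21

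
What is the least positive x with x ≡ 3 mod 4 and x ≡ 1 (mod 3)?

7

x ≡ 1 (mod 3) gives x ∈ {1, 4, 7}.
The first of these with x mod 4 = 3 is 7.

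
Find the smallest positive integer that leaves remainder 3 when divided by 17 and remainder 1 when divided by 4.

37

x ≡ 1 (mod 4) gives x ∈ {1, 5, 9, 13, 17, 21, 25, 29, …}.
The first of these with x mod 17 = 3 is 37.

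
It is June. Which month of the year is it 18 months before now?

18 − 1·12 = 6, so 18 ≡ 6 (mod 12).
June − 6 months → December.

December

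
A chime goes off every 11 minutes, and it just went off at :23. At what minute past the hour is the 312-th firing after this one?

312·11 = 3432.
3432 mod 60 = 12 (since 57·60 = 3420).
(23 + 12) mod 60 = 35.

35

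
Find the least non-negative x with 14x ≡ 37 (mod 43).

18

14⁻¹ ≡ 40 (mod 43) because 14·40 = 560 = 13·43 + 1.
So x ≡ 40·37 = 1480 ≡ 18 (mod 43).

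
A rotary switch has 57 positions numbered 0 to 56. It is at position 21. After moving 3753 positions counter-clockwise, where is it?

30

Dividing 3753 by 57 gives quotient 65 and remainder 48.
(21 − 48) mod 57 = 30.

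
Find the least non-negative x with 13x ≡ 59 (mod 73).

27

13⁻¹ ≡ 45 (mod 73) because 13·45 = 585 = 8·73 + 1.
So x ≡ 45·59 = 2655 ≡ 27 (mod 73).
Check: 13·27 = 351 = 4·73 + 59.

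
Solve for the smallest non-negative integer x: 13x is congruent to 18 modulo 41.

14

The inverse of 13 mod 41 is 19 (since 13·19 = 247 ≡ 1).
Multiplying both sides by 19: x ≡ 19·18 = 342 ≡ 14 (mod 41).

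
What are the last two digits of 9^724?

By repeated squaring mod 100: 9^1≡9, 9^2≡81, 9^4≡61, 9^8≡21, 9^16≡41, 9^32≡81, 9^64≡61, 9^128≡21, 9^256≡41, 9^512≡81.
Since 724 = 4 + 16 + 64 + 128 + 512 in binary, 9^724 ≡ 61·41·61·21·81 ≡ 61 (mod 100).

61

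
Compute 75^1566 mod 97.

96

Successive squares of 75 mod 97: 75^1≡75, 75^2≡96, 75^4≡1, 75^8≡1, 75^16≡1, 75^32≡1, 75^64≡1, 75^128≡1, 75^256≡1, 75^512≡1, 75^1024≡1.
Since 1566 = 2 + 4 + 8 + 16 + 512 + 1024 in binary, 75^1566 ≡ 96·1·1·1·1·1 ≡ 96 (mod 97).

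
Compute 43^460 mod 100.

By repeated squaring mod 100: 43^1≡43, 43^2≡49, 43^4≡1, 43^8≡1, 43^16≡1, 43^32≡1, 43^64≡1, 43^128≡1, 43^256≡1.
Since 460 = 4 + 8 + 64 + 128 + 256 in binary, 43^460 ≡ 1·1·1·1·1 ≡ 1 (mod 100).

1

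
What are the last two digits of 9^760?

01

By repeated squaring mod 100: 9^1≡9, 9^2≡81, 9^4≡61, 9^8≡21, 9^16≡41, 9^32≡81, 9^64≡61, 9^128≡21, 9^256≡41, 9^512≡81.
760 = 8 + 16 + 32 + 64 + 128 + 512, so 9^760 ≡ 21·41·81·61·21·81 ≡ 1 (mod 100).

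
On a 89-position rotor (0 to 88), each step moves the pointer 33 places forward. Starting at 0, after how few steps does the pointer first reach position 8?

38

33⁻¹ ≡ 27 (mod 89) because 33·27 = 891 = 10·89 + 1.
Multiplying both sides by 27: x ≡ 27·8 = 216 ≡ 38 (mod 89).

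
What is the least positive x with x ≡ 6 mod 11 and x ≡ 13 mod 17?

x ≡ 6 (mod 11) gives x ∈ {6, 17, 28, 39, 50, 61, 72, 83, …}.
The first of these with x mod 17 = 13 is 149.

149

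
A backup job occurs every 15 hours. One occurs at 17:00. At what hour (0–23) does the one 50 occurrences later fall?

50·15 = 750.
750 = 31·24 + 6, so 750 mod 24 = 6.
(17 + 6) mod 24 = 23.

23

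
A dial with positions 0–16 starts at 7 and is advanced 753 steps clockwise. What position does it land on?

12

753 = 44·17 + 5, so 753 mod 17 = 5.
(7 + 5) mod 17 = 12.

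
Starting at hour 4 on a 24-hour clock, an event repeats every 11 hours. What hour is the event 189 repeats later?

19

189·11 = 2079.
Dividing 2079 by 24 gives quotient 86 and remainder 15.
(4 + 15) mod 24 = 19.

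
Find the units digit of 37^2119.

3

Last digits of 7^n: 7, 9, 3, 1 (period 4).
2119 leaves remainder 3 on division by 4, so 37^2119 ends in 3.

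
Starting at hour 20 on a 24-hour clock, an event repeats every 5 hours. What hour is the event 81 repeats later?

17

81·5 = 405.
405 mod 24 = 21 (since 16·24 = 384).
(20 + 21) mod 24 = 17.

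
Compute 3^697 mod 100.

Square-and-reduce mod 100: 3^1≡3, 3^2≡9, 3^4≡81, 3^8≡61, 3^16≡21, 3^32≡41, 3^64≡81, 3^128≡61, 3^256≡21, 3^512≡41.
697 = 1 + 8 + 16 + 32 + 128 + 512, so 3^697 ≡ 3·61·21·41·61·41 ≡ 63 (mod 100).

63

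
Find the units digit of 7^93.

7

Last digits of 7^n: 7, 9, 3, 1 (period 4).
93 leaves remainder 1 on division by 4, so 7^93 ends in 7.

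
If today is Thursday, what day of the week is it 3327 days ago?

3327 − 475·7 = 2, so 3327 ≡ 2 (mod 7).
Thursday − 2 days → Tuesday.

Tuesday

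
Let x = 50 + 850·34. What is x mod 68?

850·34 = 28900.
28900 − 425·68 = 0, so 28900 ≡ 0 (mod 68).
(50 + 0) mod 68 = 50.

50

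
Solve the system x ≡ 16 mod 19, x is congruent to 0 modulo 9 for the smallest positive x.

54

Since 9·17 ≡ 1 (mod 19), take x = 0 + 9·((16−0)·17 mod 19) = 0 + 9·6 = 54.
Check: 54 mod 19 = 16, 54 mod 9 = 0.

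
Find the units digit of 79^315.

9

Last digits of 9^n: 9, 1 (period 2).
315 leaves remainder 1 on division by 2, so 79^315 ends in 9.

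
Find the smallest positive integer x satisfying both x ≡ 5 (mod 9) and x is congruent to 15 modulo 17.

x ≡ 5 (mod 9) gives x ∈ {5, 14, 23, 32}.
The first of these with x mod 17 = 15 is 32.

32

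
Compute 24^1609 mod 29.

23

By repeated squaring mod 29: 24^1≡24, 24^2≡25, 24^4≡16, 24^8≡24, 24^16≡25, 24^32≡16, 24^64≡24, 24^128≡25, 24^256≡16, 24^512≡24, 24^1024≡25.
1609 = 1 + 8 + 64 + 512 + 1024, so 24^1609 ≡ 24·24·24·24·25 ≡ 23 (mod 29).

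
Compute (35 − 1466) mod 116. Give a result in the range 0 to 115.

77

1466 = 12·116 + 74, so 1466 mod 116 = 74.
(35 − 74) mod 116 = 77.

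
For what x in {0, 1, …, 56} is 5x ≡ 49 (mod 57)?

44

5⁻¹ ≡ 23 (mod 57) because 5·23 = 115 = 2·57 + 1.
Multiplying both sides by 23: x ≡ 23·49 = 1127 ≡ 44 (mod 57).
Check: 5·44 = 220 = 3·57 + 49.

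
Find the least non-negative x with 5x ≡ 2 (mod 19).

8

The inverse of 5 mod 19 is 4 (since 5·4 = 20 ≡ 1).
So x ≡ 4·2 = 8 ≡ 8 (mod 19).
Check: 5·8 = 40 = 2·19 + 2.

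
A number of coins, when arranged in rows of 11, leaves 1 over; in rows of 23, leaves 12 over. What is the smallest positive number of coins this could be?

x ≡ 1 (mod 11) gives x ∈ {1, 12}.
The first of these with x mod 23 = 12 is 12.

12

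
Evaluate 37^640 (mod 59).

Square-and-reduce mod 59: 37^1≡37, 37^2≡12, 37^4≡26, 37^8≡27, 37^16≡21, 37^32≡28, 37^64≡17, 37^128≡53, 37^256≡36, 37^512≡57.
Since 640 = 128 + 512 in binary, 37^640 ≡ 53·57 ≡ 12 (mod 59).

12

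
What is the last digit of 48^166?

4

Powers of 8 mod 10 repeat with period 4: 8, 4, 2, 6.
166 leaves remainder 2 on division by 4, so 48^166 ends in 4.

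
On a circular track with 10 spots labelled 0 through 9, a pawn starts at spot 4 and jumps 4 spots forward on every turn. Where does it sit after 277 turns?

2

277·4 = 1108.
1108 = 110·10 + 8, so 1108 mod 10 = 8.
(4 + 8) mod 10 = 2.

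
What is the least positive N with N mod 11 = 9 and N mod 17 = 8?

x ≡ 9 (mod 11) gives x ∈ {9, 20, 31, 42}.
The first of these with x mod 17 = 8 is 42.

42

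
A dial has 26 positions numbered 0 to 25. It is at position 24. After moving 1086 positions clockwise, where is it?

18

1086 = 41·26 + 20, so 1086 mod 26 = 20.
(24 + 20) mod 26 = 18.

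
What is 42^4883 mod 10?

8

Powers of 2 mod 10 repeat with period 4: 2, 4, 8, 6.
4883 leaves remainder 3 on division by 4, so 42^4883 ends in 8.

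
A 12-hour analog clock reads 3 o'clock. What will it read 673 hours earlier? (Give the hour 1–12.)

Dividing 673 by 12 gives quotient 56 and remainder 1.
3 − 1 → 2 on a 12-hour dial.

2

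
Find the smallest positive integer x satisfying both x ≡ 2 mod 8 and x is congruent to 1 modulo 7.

50

Since 7·7 ≡ 1 (mod 8), take x = 1 + 7·((2−1)·7 mod 8) = 1 + 7·7 = 50.
Check: 50 mod 8 = 2, 50 mod 7 = 1.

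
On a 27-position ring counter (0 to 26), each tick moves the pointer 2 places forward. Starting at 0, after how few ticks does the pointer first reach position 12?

6

The inverse of 2 mod 27 is 14 (since 2·14 = 28 ≡ 1).
So x ≡ 14·12 = 168 ≡ 6 (mod 27).
Check: 2·6 = 12 = 0·27 + 12.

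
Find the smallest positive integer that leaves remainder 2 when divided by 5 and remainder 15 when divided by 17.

Since 17·3 ≡ 1 (mod 5), take x = 15 + 17·((2−15)·3 mod 5) = 15 + 17·1 = 32.
Check: 32 mod 5 = 2, 32 mod 17 = 15.

32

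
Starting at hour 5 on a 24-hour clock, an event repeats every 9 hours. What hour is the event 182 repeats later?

11

182·9 = 1638.
1638 = 68·24 + 6, so 1638 mod 24 = 6.
(5 + 6) mod 24 = 11.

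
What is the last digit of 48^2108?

6

Last digits of 8^n: 8, 4, 2, 6 (period 4).
2108 leaves remainder 0 on division by 4, so 48^2108 ends in 6.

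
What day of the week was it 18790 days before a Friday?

Wednesday

18790 − 2684·7 = 2, so 18790 ≡ 2 (mod 7).
Friday − 2 days → Wednesday.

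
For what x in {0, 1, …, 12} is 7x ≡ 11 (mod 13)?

The inverse of 7 mod 13 is 2 (since 7·2 = 14 ≡ 1).
So x ≡ 2·11 = 22 ≡ 9 (mod 13).

9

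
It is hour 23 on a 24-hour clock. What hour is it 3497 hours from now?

3497 − 145·24 = 17, so 3497 ≡ 17 (mod 24).
(23 + 17) mod 24 = 16.

16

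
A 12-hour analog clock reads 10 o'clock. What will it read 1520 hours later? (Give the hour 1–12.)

6

1520 mod 12 = 8 (since 126·12 = 1512).
10 + 8 → 6 on a 12-hour dial.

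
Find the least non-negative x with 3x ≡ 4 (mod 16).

The inverse of 3 mod 16 is 11 (since 3·11 = 33 ≡ 1).
So x ≡ 11·4 = 44 ≡ 12 (mod 16).

12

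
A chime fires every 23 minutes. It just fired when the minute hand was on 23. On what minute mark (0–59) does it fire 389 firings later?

30

389·23 = 8947.
Dividing 8947 by 60 gives quotient 149 and remainder 7.
(23 + 7) mod 60 = 30.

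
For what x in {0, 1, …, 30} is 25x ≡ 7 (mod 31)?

4

25⁻¹ ≡ 5 (mod 31) because 25·5 = 125 = 4·31 + 1.
So x ≡ 5·7 = 35 ≡ 4 (mod 31).
Check: 25·4 = 100 = 3·31 + 7.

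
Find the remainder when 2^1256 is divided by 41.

18

Square-and-reduce mod 41: 2^1≡2, 2^2≡4, 2^4≡16, 2^8≡10, 2^16≡18, 2^32≡37, 2^64≡16, 2^128≡10, 2^256≡18, 2^512≡37, 2^1024≡16.
Since 1256 = 8 + 32 + 64 + 128 + 1024 in binary, 2^1256 ≡ 10·37·16·10·16 ≡ 18 (mod 41).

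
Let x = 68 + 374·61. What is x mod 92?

374·61 = 22814.
Dividing 22814 by 92 gives quotient 247 and remainder 90.
(68 + 90) mod 92 = 66.

66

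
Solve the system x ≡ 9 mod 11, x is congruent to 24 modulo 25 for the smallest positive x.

Since 25·4 ≡ 1 (mod 11), take x = 24 + 25·((9−24)·4 mod 11) = 24 + 25·6 = 174.
Check: 174 mod 11 = 9, 174 mod 25 = 24.

174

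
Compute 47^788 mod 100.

61

Successive squares of 47 mod 100: 47^1≡47, 47^2≡9, 47^4≡81, 47^8≡61, 47^16≡21, 47^32≡41, 47^64≡81, 47^128≡61, 47^256≡21, 47^512≡41.
Since 788 = 4 + 16 + 256 + 512 in binary, 47^788 ≡ 81·21·21·41 ≡ 61 (mod 100).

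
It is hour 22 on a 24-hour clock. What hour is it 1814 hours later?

12

1814 − 75·24 = 14, so 1814 ≡ 14 (mod 24).
(22 + 14) mod 24 = 12.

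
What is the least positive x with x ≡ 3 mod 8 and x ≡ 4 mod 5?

x ≡ 4 (mod 5) gives x ∈ {4, 9, 14, 19}.
The first of these with x mod 8 = 3 is 19.

19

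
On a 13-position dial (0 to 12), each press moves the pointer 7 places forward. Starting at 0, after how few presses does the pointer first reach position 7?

The inverse of 7 mod 13 is 2 (since 7·2 = 14 ≡ 1).
So x ≡ 2·7 = 14 ≡ 1 (mod 13).

1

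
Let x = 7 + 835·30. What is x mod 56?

835·30 = 25050.
25050 = 447·56 + 18, so 25050 mod 56 = 18.
(7 + 18) mod 56 = 25.

25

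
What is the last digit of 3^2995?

Last digits of 3^n: 3, 9, 7, 1 (period 4).
2995 leaves remainder 3 on division by 4, so 3^2995 ends in 7.

7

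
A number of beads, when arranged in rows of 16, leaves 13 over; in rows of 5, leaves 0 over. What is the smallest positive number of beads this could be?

x ≡ 0 (mod 5) gives x ∈ {0, 5, 10, 15, 20, 25, 30, 35, …}.
The first of these with x mod 16 = 13 is 45.

45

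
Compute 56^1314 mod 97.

12

Square-and-reduce mod 97: 56^1≡56, 56^2≡32, 56^4≡54, 56^8≡6, 56^16≡36, 56^32≡35, 56^64≡61, 56^128≡35, 56^256≡61, 56^512≡35, 56^1024≡61.
Since 1314 = 2 + 32 + 256 + 1024 in binary, 56^1314 ≡ 32·35·61·61 ≡ 12 (mod 97).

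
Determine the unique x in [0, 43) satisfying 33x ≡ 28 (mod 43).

23

33⁻¹ ≡ 30 (mod 43) because 33·30 = 990 = 23·43 + 1.
Multiplying both sides by 30: x ≡ 30·28 = 840 ≡ 23 (mod 43).
Check: 33·23 = 759 = 17·43 + 28.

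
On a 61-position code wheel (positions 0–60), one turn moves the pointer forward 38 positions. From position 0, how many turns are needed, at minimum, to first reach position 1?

53

61 = 1·38 + 23
38 = 1·23 + 15
23 = 1·15 + 8
15 = 1·8 + 7
8 = 1·7 + 1
7 = 7·1 + 0
Back-substituting gives 38·53 ≡ 1 (mod 61).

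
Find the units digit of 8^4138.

4

Powers of 8 mod 10 repeat with period 4: 8, 4, 2, 6.
4138 leaves remainder 2 on division by 4, so 8^4138 ends in 4.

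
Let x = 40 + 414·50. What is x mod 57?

49

414·50 = 20700.
20700 mod 57 = 9 (since 363·57 = 20691).
(40 + 9) mod 57 = 49.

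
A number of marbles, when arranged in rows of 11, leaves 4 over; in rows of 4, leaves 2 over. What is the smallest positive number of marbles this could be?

x ≡ 2 (mod 4) gives x ∈ {2, 6, 10, 14, 18, 22, 26}.
The first of these with x mod 11 = 4 is 26.

26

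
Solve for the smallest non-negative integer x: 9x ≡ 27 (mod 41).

3

The inverse of 9 mod 41 is 32 (since 9·32 = 288 ≡ 1).
Multiplying both sides by 32: x ≡ 32·27 = 864 ≡ 3 (mod 41).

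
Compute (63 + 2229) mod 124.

60

2229 = 17·124 + 121, so 2229 mod 124 = 121.
(63 + 121) mod 124 = 60.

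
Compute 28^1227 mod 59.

Square-and-reduce mod 59: 28^1≡28, 28^2≡17, 28^4≡53, 28^8≡36, 28^16≡57, 28^32≡4, 28^64≡16, 28^128≡20, 28^256≡46, 28^512≡51, 28^1024≡5.
1227 = 1 + 2 + 8 + 64 + 128 + 1024, so 28^1227 ≡ 28·17·36·16·20·5 ≡ 5 (mod 59).

5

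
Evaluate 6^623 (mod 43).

36

Square-and-reduce mod 43: 6^1≡6, 6^2≡36, 6^4≡6, 6^8≡36, 6^16≡6, 6^32≡36, 6^64≡6, 6^128≡36, 6^256≡6, 6^512≡36.
623 = 1 + 2 + 4 + 8 + 32 + 64 + 512, so 6^623 ≡ 6·36·6·36·36·6·36 ≡ 36 (mod 43).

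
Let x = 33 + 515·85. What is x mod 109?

515·85 = 43775.
43775 mod 109 = 66 (since 401·109 = 43709).
(33 + 66) mod 109 = 99.

99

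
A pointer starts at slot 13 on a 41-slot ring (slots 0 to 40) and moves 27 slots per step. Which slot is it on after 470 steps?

470·27 = 12690.
Dividing 12690 by 41 gives quotient 309 and remainder 21.
(13 + 21) mod 41 = 34.

34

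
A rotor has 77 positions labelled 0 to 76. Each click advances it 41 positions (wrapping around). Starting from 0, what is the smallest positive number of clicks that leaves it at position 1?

77 = 1·41 + 36
41 = 1·36 + 5
36 = 7·5 + 1
5 = 5·1 + 0
Back-substituting gives 41·62 ≡ 1 (mod 77).

62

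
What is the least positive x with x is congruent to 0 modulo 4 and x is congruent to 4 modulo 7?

x ≡ 0 (mod 4) gives x ∈ {0, 4}.
The first of these with x mod 7 = 4 is 4.

4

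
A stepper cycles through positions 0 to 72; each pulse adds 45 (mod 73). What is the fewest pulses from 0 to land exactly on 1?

45·13 = 585 = 8·73 + 1, so 45⁻¹ ≡ 13 (mod 73).

13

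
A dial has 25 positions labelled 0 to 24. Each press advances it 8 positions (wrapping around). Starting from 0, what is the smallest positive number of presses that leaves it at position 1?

8·22 = 176 = 7·25 + 1, so 8⁻¹ ≡ 22 (mod 25).

22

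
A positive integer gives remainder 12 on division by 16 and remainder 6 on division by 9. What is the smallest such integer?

x ≡ 6 (mod 9) gives x ∈ {6, 15, 24, 33, 42, 51, 60}.
The first of these with x mod 16 = 12 is 60.

60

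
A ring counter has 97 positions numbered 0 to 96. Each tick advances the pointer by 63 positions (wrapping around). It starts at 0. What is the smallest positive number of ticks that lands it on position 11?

71

63⁻¹ ≡ 77 (mod 97) because 63·77 = 4851 = 50·97 + 1.
So x ≡ 77·11 = 847 ≡ 71 (mod 97).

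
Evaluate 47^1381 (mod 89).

68

By repeated squaring mod 89: 47^1≡47, 47^2≡73, 47^4≡78, 47^8≡32, 47^16≡45, 47^32≡67, 47^64≡39, 47^128≡8, 47^256≡64, 47^512≡2, 47^1024≡4.
1381 = 1 + 4 + 32 + 64 + 256 + 1024, so 47^1381 ≡ 47·78·67·39·64·4 ≡ 68 (mod 89).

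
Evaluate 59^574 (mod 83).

1

By repeated squaring mod 83: 59^1≡59, 59^2≡78, 59^4≡25, 59^8≡44, 59^16≡27, 59^32≡65, 59^64≡75, 59^128≡64, 59^256≡29, 59^512≡11.
Since 574 = 2 + 4 + 8 + 16 + 32 + 512 in binary, 59^574 ≡ 78·25·44·27·65·11 ≡ 1 (mod 83).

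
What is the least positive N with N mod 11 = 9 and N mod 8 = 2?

Since 8·7 ≡ 1 (mod 11), take x = 2 + 8·((9−2)·7 mod 11) = 2 + 8·5 = 42.
Check: 42 mod 11 = 9, 42 mod 8 = 2.

42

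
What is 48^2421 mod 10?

Powers of 8 mod 10 repeat with period 4: 8, 4, 2, 6.
2421 leaves remainder 1 on division by 4, so 48^2421 ends in 8.

8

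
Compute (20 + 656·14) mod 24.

656·14 = 9184.
9184 = 382·24 + 16, so 9184 mod 24 = 16.
(20 + 16) mod 24 = 12.

12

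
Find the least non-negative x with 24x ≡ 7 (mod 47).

14

24⁻¹ ≡ 2 (mod 47) because 24·2 = 48 = 1·47 + 1.
Multiplying both sides by 2: x ≡ 2·7 = 14 ≡ 14 (mod 47).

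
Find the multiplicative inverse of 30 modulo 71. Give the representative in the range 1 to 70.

71 = 2·30 + 11
30 = 2·11 + 8
11 = 1·8 + 3
8 = 2·3 + 2
3 = 1·2 + 1
2 = 2·1 + 0
Back-substituting gives 30·45 ≡ 1 (mod 71).

45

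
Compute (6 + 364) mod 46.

364 − 7·46 = 42, so 364 ≡ 42 (mod 46).
(6 + 42) mod 46 = 2.

2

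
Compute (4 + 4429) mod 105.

Dividing 4429 by 105 gives quotient 42 and remainder 19.
(4 + 19) mod 105 = 23.

23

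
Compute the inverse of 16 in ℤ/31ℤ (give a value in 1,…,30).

31 = 1·16 + 15
16 = 1·15 + 1
15 = 15·1 + 0
Back-substituting gives 16·2 ≡ 1 (mod 31).

2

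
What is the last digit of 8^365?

Last digits of 8^n: 8, 4, 2, 6 (period 4).
365 leaves remainder 1 on division by 4, so 8^365 ends in 8.

8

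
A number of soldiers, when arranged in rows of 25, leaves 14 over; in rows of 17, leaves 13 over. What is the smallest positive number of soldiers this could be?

x ≡ 13 (mod 17) gives x ∈ {13, 30, 47, 64}.
The first of these with x mod 25 = 14 is 64.

64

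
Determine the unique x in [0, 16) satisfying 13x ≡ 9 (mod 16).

13

13⁻¹ ≡ 5 (mod 16) because 13·5 = 65 = 4·16 + 1.
So x ≡ 5·9 = 45 ≡ 13 (mod 16).
Check: 13·13 = 169 = 10·16 + 9.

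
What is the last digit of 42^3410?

4

Powers of 2 mod 10 repeat with period 4: 2, 4, 8, 6.
3410 mod 4 = 2, so the last digit matches 2^2 = 4.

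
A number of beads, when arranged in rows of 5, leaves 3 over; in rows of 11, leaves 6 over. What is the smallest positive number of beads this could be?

28

x ≡ 3 (mod 5) gives x ∈ {3, 8, 13, 18, 23, 28}.
The first of these with x mod 11 = 6 is 28.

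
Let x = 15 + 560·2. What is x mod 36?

560·2 = 1120.
1120 mod 36 = 4 (since 31·36 = 1116).
(15 + 4) mod 36 = 19.

19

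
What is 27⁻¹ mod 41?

41 = 1·27 + 14
27 = 1·14 + 13
14 = 1·13 + 1
13 = 13·1 + 0
Back-substituting gives 27·38 ≡ 1 (mod 41).

38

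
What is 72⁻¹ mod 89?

89 = 1·72 + 17
72 = 4·17 + 4
17 = 4·4 + 1
4 = 4·1 + 0
Back-substituting gives 72·68 ≡ 1 (mod 89).

68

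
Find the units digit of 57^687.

Last digits of 7^n: 7, 9, 3, 1 (period 4).
687 mod 4 = 3, so the last digit matches 7^3 = 3.

3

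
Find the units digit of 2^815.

8

The units digit of 2^n cycles with period 4: 2, 4, 8, 6, …
815 mod 4 = 3, so the last digit matches 2^3 = 8.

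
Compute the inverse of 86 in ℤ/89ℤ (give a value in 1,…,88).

89 = 1·86 + 3
86 = 28·3 + 2
3 = 1·2 + 1
2 = 2·1 + 0
Back-substituting gives 86·59 ≡ 1 (mod 89).

59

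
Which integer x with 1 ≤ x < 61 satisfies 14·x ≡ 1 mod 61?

61 = 4·14 + 5
14 = 2·5 + 4
5 = 1·4 + 1
4 = 4·1 + 0
Back-substituting gives 14·48 ≡ 1 (mod 61).

48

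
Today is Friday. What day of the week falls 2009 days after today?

Friday

2009 = 287·7 + 0, so 2009 mod 7 = 0.
Friday + 0 days → Friday.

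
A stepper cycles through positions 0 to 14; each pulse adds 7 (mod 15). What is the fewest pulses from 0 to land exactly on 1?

15 = 2·7 + 1
7 = 7·1 + 0
Back-substituting gives 7·13 ≡ 1 (mod 15).

13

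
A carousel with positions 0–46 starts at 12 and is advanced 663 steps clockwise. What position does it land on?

17

663 = 14·47 + 5, so 663 mod 47 = 5.
(12 + 5) mod 47 = 17.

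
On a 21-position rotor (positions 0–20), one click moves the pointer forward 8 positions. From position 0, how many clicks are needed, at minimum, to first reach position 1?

8

21 = 2·8 + 5
8 = 1·5 + 3
5 = 1·3 + 2
3 = 1·2 + 1
2 = 2·1 + 0
Back-substituting gives 8·8 ≡ 1 (mod 21).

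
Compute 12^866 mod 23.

8

By repeated squaring mod 23: 12^1≡12, 12^2≡6, 12^4≡13, 12^8≡8, 12^16≡18, 12^32≡2, 12^64≡4, 12^128≡16, 12^256≡3, 12^512≡9.
Since 866 = 2 + 32 + 64 + 256 + 512 in binary, 12^866 ≡ 6·2·4·3·9 ≡ 8 (mod 23).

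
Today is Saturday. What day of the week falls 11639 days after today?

Thursday

11639 − 1662·7 = 5, so 11639 ≡ 5 (mod 7).
Saturday + 5 days → Thursday.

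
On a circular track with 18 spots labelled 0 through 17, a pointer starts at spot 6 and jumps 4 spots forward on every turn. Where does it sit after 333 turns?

6

333·4 = 1332.
1332 mod 18 = 0 (since 74·18 = 1332).
(6 + 0) mod 18 = 6.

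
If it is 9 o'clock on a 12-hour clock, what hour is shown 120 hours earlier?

9

120 = 10·12 + 0, so 120 mod 12 = 0.
9 − 0 → 9 on a 12-hour dial.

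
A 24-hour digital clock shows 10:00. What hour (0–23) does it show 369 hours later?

Dividing 369 by 24 gives quotient 15 and remainder 9.
(10 + 9) mod 24 = 19.

19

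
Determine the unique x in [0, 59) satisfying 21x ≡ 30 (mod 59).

21⁻¹ ≡ 45 (mod 59) because 21·45 = 945 = 16·59 + 1.
So x ≡ 45·30 = 1350 ≡ 52 (mod 59).

52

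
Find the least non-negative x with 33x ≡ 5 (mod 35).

The inverse of 33 mod 35 is 17 (since 33·17 = 561 ≡ 1).
Multiplying both sides by 17: x ≡ 17·5 = 85 ≡ 15 (mod 35).

15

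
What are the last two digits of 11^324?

Successive squares of 11 mod 100: 11^1≡11, 11^2≡21, 11^4≡41, 11^8≡81, 11^16≡61, 11^32≡21, 11^64≡41, 11^128≡81, 11^256≡61.
324 = 4 + 64 + 256, so 11^324 ≡ 41·41·61 ≡ 41 (mod 100).

41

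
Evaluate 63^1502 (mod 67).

Square-and-reduce mod 67: 63^1≡63, 63^2≡16, 63^4≡55, 63^8≡10, 63^16≡33, 63^32≡17, 63^64≡21, 63^128≡39, 63^256≡47, 63^512≡65, 63^1024≡4.
1502 = 2 + 4 + 8 + 16 + 64 + 128 + 256 + 1024, so 63^1502 ≡ 16·55·10·33·21·39·47·4 ≡ 65 (mod 67).

65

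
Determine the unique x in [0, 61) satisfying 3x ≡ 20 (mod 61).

27

The inverse of 3 mod 61 is 41 (since 3·41 = 123 ≡ 1).
Multiplying both sides by 41: x ≡ 41·20 = 820 ≡ 27 (mod 61).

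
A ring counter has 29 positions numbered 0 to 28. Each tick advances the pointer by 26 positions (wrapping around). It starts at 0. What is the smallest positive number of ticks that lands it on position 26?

26⁻¹ ≡ 19 (mod 29) because 26·19 = 494 = 17·29 + 1.
Multiplying both sides by 19: x ≡ 19·26 = 494 ≡ 1 (mod 29).

1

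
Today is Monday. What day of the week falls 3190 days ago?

3190 = 455·7 + 5, so 3190 mod 7 = 5.
Monday − 5 days → Wednesday.

Wednesday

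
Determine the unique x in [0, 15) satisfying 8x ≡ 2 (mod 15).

4

8⁻¹ ≡ 2 (mod 15) because 8·2 = 16 = 1·15 + 1.
So x ≡ 2·2 = 4 ≡ 4 (mod 15).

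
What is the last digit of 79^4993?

9

Last digits of 9^n: 9, 1 (period 2).
4993 leaves remainder 1 on division by 2, so 79^4993 ends in 9.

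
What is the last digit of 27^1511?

3

The units digit of 27^n cycles with period 4: 7, 9, 3, 1, …
1511 mod 4 = 3, so the last digit matches 7^3 = 3.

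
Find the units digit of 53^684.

1

The units digit of 53^n cycles with period 4: 3, 9, 7, 1, …
684 leaves remainder 0 on division by 4, so 53^684 ends in 1.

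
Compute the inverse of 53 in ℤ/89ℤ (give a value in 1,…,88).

53·42 = 2226 = 25·89 + 1, so 53⁻¹ ≡ 42 (mod 89).

42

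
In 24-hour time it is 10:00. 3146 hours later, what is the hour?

Dividing 3146 by 24 gives quotient 131 and remainder 2.
(10 + 2) mod 24 = 12.

12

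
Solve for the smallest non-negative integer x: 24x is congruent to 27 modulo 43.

24⁻¹ ≡ 9 (mod 43) because 24·9 = 216 = 5·43 + 1.
So x ≡ 9·27 = 243 ≡ 28 (mod 43).

28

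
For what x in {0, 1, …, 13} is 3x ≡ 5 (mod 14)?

11

3⁻¹ ≡ 5 (mod 14) because 3·5 = 15 = 1·14 + 1.
Multiplying both sides by 5: x ≡ 5·5 = 25 ≡ 11 (mod 14).
Check: 3·11 = 33 = 2·14 + 5.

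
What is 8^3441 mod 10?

8

Powers of 8 mod 10 repeat with period 4: 8, 4, 2, 6.
3441 leaves remainder 1 on division by 4, so 8^3441 ends in 8.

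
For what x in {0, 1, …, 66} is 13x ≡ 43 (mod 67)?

60

The inverse of 13 mod 67 is 31 (since 13·31 = 403 ≡ 1).
Multiplying both sides by 31: x ≡ 31·43 = 1333 ≡ 60 (mod 67).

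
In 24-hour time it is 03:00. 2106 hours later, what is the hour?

2106 = 87·24 + 18, so 2106 mod 24 = 18.
(3 + 18) mod 24 = 21.

21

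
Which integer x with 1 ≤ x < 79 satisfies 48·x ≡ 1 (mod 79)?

28

48·28 = 1344 = 17·79 + 1, so 48⁻¹ ≡ 28 (mod 79).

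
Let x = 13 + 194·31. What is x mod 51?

9

194·31 = 6014.
6014 mod 51 = 47 (since 117·51 = 5967).
(13 + 47) mod 51 = 9.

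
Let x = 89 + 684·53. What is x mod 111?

44

684·53 = 36252.
36252 = 326·111 + 66, so 36252 mod 111 = 66.
(89 + 66) mod 111 = 44.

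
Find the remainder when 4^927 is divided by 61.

41

Square-and-reduce mod 61: 4^1≡4, 4^2≡16, 4^4≡12, 4^8≡22, 4^16≡57, 4^32≡16, 4^64≡12, 4^128≡22, 4^256≡57, 4^512≡16.
927 = 1 + 2 + 4 + 8 + 16 + 128 + 256 + 512, so 4^927 ≡ 4·16·12·22·57·22·57·16 ≡ 41 (mod 61).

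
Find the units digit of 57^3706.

The units digit of 57^n cycles with period 4: 7, 9, 3, 1, …
3706 mod 4 = 2, so the last digit matches 7^2 = 9.

9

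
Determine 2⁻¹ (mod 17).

17 = 8·2 + 1
2 = 2·1 + 0
Back-substituting gives 2·9 ≡ 1 (mod 17).

9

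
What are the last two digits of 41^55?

Square-and-reduce mod 100: 41^1≡41, 41^2≡81, 41^4≡61, 41^8≡21, 41^16≡41, 41^32≡81.
Since 55 = 1 + 2 + 4 + 16 + 32 in binary, 41^55 ≡ 41·81·61·41·81 ≡ 1 (mod 100).

01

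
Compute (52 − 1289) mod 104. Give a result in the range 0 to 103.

Dividing 1289 by 104 gives quotient 12 and remainder 41.
(52 − 41) mod 104 = 11.

11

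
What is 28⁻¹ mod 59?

19

59 = 2·28 + 3
28 = 9·3 + 1
3 = 3·1 + 0
Back-substituting gives 28·19 ≡ 1 (mod 59).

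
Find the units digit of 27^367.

3

Powers of 7 mod 10 repeat with period 4: 7, 9, 3, 1.
367 mod 4 = 3, so the last digit matches 7^3 = 3.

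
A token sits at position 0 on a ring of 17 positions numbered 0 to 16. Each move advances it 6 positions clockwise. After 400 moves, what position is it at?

3

400·6 = 2400.
2400 = 141·17 + 3, so 2400 mod 17 = 3.
(0 + 3) mod 17 = 3.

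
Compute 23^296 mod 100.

By repeated squaring mod 100: 23^1≡23, 23^2≡29, 23^4≡41, 23^8≡81, 23^16≡61, 23^32≡21, 23^64≡41, 23^128≡81, 23^256≡61.
Since 296 = 8 + 32 + 256 in binary, 23^296 ≡ 81·21·61 ≡ 61 (mod 100).

61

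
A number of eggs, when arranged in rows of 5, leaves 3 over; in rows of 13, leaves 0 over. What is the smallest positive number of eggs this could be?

x ≡ 3 (mod 5) gives x ∈ {3, 8, 13}.
The first of these with x mod 13 = 0 is 13.

13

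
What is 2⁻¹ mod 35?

2·18 = 36 = 1·35 + 1, so 2⁻¹ ≡ 18 (mod 35).

18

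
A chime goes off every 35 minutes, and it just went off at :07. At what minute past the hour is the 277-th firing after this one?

42

277·35 = 9695.
Dividing 9695 by 60 gives quotient 161 and remainder 35.
(7 + 35) mod 60 = 42.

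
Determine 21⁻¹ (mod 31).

21·3 = 63 = 2·31 + 1, so 21⁻¹ ≡ 3 (mod 31).

3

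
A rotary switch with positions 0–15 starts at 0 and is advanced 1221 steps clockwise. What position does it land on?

5

1221 = 76·16 + 5, so 1221 mod 16 = 5.
(0 + 5) mod 16 = 5.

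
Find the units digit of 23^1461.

Powers of 3 mod 10 repeat with period 4: 3, 9, 7, 1.
1461 leaves remainder 1 on division by 4, so 23^1461 ends in 3.

3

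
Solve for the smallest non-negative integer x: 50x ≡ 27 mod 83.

52

The inverse of 50 mod 83 is 5 (since 50·5 = 250 ≡ 1).
Multiplying both sides by 5: x ≡ 5·27 = 135 ≡ 52 (mod 83).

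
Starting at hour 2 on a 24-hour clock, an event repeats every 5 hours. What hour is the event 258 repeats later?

258·5 = 1290.
1290 mod 24 = 18 (since 53·24 = 1272).
(2 + 18) mod 24 = 20.

20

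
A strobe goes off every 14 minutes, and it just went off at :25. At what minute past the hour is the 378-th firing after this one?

37

378·14 = 5292.
5292 − 88·60 = 12, so 5292 ≡ 12 (mod 60).
(25 + 12) mod 60 = 37.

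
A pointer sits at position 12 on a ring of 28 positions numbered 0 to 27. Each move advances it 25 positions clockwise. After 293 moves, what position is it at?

1

293·25 = 7325.
7325 = 261·28 + 17, so 7325 mod 28 = 17.
(12 + 17) mod 28 = 1.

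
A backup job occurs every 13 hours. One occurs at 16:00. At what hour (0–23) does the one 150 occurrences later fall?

22

150·13 = 1950.
Dividing 1950 by 24 gives quotient 81 and remainder 6.
(16 + 6) mod 24 = 22.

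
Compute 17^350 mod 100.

49

Successive squares of 17 mod 100: 17^1≡17, 17^2≡89, 17^4≡21, 17^8≡41, 17^16≡81, 17^32≡61, 17^64≡21, 17^128≡41, 17^256≡81.
350 = 2 + 4 + 8 + 16 + 64 + 256, so 17^350 ≡ 89·21·41·81·21·81 ≡ 49 (mod 100).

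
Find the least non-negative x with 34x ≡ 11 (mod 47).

The inverse of 34 mod 47 is 18 (since 34·18 = 612 ≡ 1).
So x ≡ 18·11 = 198 ≡ 10 (mod 47).
Check: 34·10 = 340 = 7·47 + 11.

10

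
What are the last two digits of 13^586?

09

By repeated squaring mod 100: 13^1≡13, 13^2≡69, 13^4≡61, 13^8≡21, 13^16≡41, 13^32≡81, 13^64≡61, 13^128≡21, 13^256≡41, 13^512≡81.
Since 586 = 2 + 8 + 64 + 512 in binary, 13^586 ≡ 69·21·61·81 ≡ 9 (mod 100).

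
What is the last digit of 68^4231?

2

Powers of 8 mod 10 repeat with period 4: 8, 4, 2, 6.
4231 leaves remainder 3 on division by 4, so 68^4231 ends in 2.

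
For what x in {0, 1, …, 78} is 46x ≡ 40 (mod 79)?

73

The inverse of 46 mod 79 is 67 (since 46·67 = 3082 ≡ 1).
So x ≡ 67·40 = 2680 ≡ 73 (mod 79).
Check: 46·73 = 3358 = 42·79 + 40.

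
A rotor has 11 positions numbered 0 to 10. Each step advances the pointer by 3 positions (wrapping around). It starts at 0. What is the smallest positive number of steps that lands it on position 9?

The inverse of 3 mod 11 is 4 (since 3·4 = 12 ≡ 1).
Multiplying both sides by 4: x ≡ 4·9 = 36 ≡ 3 (mod 11).
Check: 3·3 = 9 = 0·11 + 9.

3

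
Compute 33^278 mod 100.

Successive squares of 33 mod 100: 33^1≡33, 33^2≡89, 33^4≡21, 33^8≡41, 33^16≡81, 33^32≡61, 33^64≡21, 33^128≡41, 33^256≡81.
278 = 2 + 4 + 16 + 256, so 33^278 ≡ 89·21·81·81 ≡ 9 (mod 100).

9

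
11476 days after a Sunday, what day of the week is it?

Wednesday

11476 mod 7 = 3 (since 1639·7 = 11473).
Sunday + 3 days → Wednesday.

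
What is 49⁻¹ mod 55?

49·9 = 441 = 8·55 + 1, so 49⁻¹ ≡ 9 (mod 55).

9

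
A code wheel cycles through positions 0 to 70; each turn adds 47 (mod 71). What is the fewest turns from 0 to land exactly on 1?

71 = 1·47 + 24
47 = 1·24 + 23
24 = 1·23 + 1
23 = 23·1 + 0
Back-substituting gives 47·68 ≡ 1 (mod 71).

68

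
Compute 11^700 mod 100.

Successive squares of 11 mod 100: 11^1≡11, 11^2≡21, 11^4≡41, 11^8≡81, 11^16≡61, 11^32≡21, 11^64≡41, 11^128≡81, 11^256≡61, 11^512≡21.
Since 700 = 4 + 8 + 16 + 32 + 128 + 512 in binary, 11^700 ≡ 41·81·61·21·81·21 ≡ 1 (mod 100).

1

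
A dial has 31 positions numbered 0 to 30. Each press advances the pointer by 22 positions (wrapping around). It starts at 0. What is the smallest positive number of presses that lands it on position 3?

22⁻¹ ≡ 24 (mod 31) because 22·24 = 528 = 17·31 + 1.
Multiplying both sides by 24: x ≡ 24·3 = 72 ≡ 10 (mod 31).
Check: 22·10 = 220 = 7·31 + 3.

10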